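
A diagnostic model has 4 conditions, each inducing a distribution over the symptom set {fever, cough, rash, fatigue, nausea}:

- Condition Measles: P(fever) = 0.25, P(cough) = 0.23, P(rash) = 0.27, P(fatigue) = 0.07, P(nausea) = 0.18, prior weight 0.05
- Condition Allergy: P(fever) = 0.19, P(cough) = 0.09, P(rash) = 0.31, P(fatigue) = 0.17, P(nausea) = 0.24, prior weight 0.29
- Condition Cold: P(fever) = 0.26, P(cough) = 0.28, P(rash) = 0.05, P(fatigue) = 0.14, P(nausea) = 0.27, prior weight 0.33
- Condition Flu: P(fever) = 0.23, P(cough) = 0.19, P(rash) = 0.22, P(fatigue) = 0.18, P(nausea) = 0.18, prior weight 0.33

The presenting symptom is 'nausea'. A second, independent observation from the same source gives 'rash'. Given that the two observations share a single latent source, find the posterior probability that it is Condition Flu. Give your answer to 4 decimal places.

0.3147

Apply Bayes' rule: the posterior for each component is proportional to its prior times its likelihood at x.
Since both observations come from the same component, the likelihood for component k is f_k(x₁)·f_k(x₂).
  L_Measles = [0.18] × [0.27] = 0.0486
  L_Allergy = [0.24] × [0.31] = 0.0744
  L_Cold = [0.27] × [0.05] = 0.0135
  L_Flu = [0.18] × [0.22] = 0.0396
Multiply by the mixture weights:
  π_Measles·L_Measles = 0.05 × 0.0486 = 0.00243
  π_Allergy·L_Allergy = 0.29 × 0.0744 = 0.021576
  π_Cold·L_Cold = 0.33 × 0.0135 = 0.004455
  π_Flu·L_Flu = 0.33 × 0.0396 = 0.013068
Marginal: 0.00243 + 0.021576 + 0.004455 + 0.013068 = 0.041529
P(Condition Flu | x) ≈ 0.3147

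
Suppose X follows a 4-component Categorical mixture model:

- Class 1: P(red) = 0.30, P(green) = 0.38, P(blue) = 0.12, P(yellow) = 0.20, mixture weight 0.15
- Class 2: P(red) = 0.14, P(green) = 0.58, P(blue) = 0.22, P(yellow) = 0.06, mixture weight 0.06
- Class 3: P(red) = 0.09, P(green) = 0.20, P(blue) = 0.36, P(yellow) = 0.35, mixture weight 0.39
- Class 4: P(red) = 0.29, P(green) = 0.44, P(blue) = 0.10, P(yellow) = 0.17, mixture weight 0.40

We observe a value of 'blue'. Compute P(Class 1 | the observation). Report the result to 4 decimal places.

0.0851

P(component k | x) = π_k·f_k(x) / marginal(x), where marginal(x) = Σ_j π_j·f_j(x).
Component likelihoods at x = 'blue':
  L_1 = P(blue | comp) = 0.12
  L_2 = P(blue | comp) = 0.22
  L_3 = P(blue | comp) = 0.36
  L_4 = P(blue | comp) = 0.10
Prior × likelihood for each component:
  π_1·L_1 = 0.15 × 0.12 = 0.018
  π_2·L_2 = 0.06 × 0.22 = 0.0132
  π_3·L_3 = 0.39 × 0.36 = 0.1404
  π_4·L_4 = 0.40 × 0.1 = 0.04
Denominator: 0.018 + 0.0132 + 0.1404 + 0.04 = 0.2116
P(Class 1 | the observation) ≈ 0.0851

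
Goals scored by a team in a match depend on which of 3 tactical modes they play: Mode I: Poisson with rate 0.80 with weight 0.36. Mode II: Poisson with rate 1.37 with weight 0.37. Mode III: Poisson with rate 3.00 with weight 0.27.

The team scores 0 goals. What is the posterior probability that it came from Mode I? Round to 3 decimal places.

0.601

P(component k | x) = π_k·f_k(x) / marginal(x), where marginal(x) = Σ_j π_j·f_j(x).
Component likelihoods at x = 0 goals:
  f_I = e^(−0.80)·0.80^0/0! = 0.449329
  f_II = e^(−1.37)·1.37^0/0! = 0.254107
  f_III = e^(−3.00)·3.00^0/0! = 0.0497871
Weight by the priors:
  π_I·f_I = 0.36 × 0.449329 = 0.161758
  π_II·f_II = 0.37 × 0.254107 = 0.0940196
  π_III·f_III = 0.27 × 0.0497871 = 0.0134425
Normaliser: 0.161758 + 0.0940196 + 0.0134425 = 0.269221
P(Mode I | data) ≈ 0.601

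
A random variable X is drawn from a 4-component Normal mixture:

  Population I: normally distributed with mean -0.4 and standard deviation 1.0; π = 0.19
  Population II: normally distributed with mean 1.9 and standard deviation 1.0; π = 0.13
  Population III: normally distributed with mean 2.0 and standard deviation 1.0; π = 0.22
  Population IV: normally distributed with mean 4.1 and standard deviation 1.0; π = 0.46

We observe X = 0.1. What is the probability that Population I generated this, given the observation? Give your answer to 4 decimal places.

0.7298

The responsibility of component k is π_k f_k(x) divided by Σ_j π_j f_j(x).
Normal densities:
  f_I = 0.352065
  f_II = 0.0789502
  f_III = 0.0656158
  f_IV = 0.00013383
Unnormalised posteriors:
  π_I·f_I = 0.19 × 0.352065 = 0.0668924
  π_II·f_II = 0.13 × 0.0789502 = 0.0102635
  π_III·f_III = 0.22 × 0.0656158 = 0.0144355
  π_IV·f_IV = 0.46 × 0.00013383 = 6.15619e-05
Marginal: 0.0668924 + 0.0102635 + 0.0144355 + 6.15619e-05 = 0.091653
P(Population I | the observation) ≈ 0.7298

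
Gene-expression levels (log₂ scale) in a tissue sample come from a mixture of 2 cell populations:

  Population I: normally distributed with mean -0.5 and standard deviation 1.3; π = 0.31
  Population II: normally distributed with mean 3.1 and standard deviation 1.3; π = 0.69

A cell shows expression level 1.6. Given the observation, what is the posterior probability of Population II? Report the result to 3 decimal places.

0.808

P(component k | x) = P(Z=k)·f_k(x) / marginal(x), where marginal(x) = Σ_j P(Z=j)·f_j(x).
Component likelihoods at x = 1.6:
  f_I = 0.0832392
  f_II = 0.157712
Prior × likelihood for each component:
  P(Z=I)·f_I = 0.31 × 0.0832392 = 0.0258042
  P(Z=II)·f_II = 0.69 × 0.157712 = 0.108821
Evidence: 0.0258042 + 0.108821 = 0.134626
P(Population II | data) = 0.108821 / 0.134626 ≈ 0.808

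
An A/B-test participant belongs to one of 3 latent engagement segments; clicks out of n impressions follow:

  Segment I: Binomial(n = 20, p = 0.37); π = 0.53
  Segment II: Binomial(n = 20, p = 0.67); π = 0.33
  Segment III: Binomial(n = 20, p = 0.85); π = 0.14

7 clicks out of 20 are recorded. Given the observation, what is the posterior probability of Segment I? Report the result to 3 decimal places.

Apply Bayes' rule: the posterior for each component is proportional to its prior times its likelihood at x.
Binomial probabilities:
  f_I = C(20,7)·0.37^7·0.63^13 = 77520·0.000949319·0.00246279 = 0.18124
  f_II = C(20,7)·0.67^7·0.33^13 = 77520·0.0606071·5.50404e-07 = 0.00258594
  f_III = C(20,7)·0.85^7·0.15^13 = 77520·0.320577·1.9462e-11 = 4.83652e-07
Multiply by the mixture weights:
  π_I·f_I = 0.53 × 0.18124 = 0.096057
  π_II·f_II = 0.33 × 0.00258594 = 0.000853361
  π_III·f_III = 0.14 × 4.83652e-07 = 6.77112e-08
Evidence: 0.096057 + 0.000853361 + 6.77112e-08 = 0.0969104
So the posterior for Segment I is 0.096057 / 0.0969104 ≈ 0.991.

0.991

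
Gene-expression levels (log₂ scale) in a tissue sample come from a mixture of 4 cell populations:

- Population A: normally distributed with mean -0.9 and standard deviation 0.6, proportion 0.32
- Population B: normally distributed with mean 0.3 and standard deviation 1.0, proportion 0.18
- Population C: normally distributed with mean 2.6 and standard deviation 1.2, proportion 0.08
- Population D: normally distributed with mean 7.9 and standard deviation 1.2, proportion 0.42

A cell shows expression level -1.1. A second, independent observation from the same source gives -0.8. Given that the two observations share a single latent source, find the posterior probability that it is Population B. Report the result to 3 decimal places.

Apply Bayes' rule: the posterior for each component is proportional to its prior times its likelihood at x.
Since both observations come from the same component, the likelihood for component k is f_k(x₁)·f_k(x₂).
  f_A = [(1/(0.6·√(2π)))·exp(−(-1.1−-0.9)²/(2·0.6²)) = 0.664904·exp(-0.05556) = 0.628972] × [0.655733] = 0.412438
  f_B = [(1/(1.0·√(2π)))·exp(−(-1.1−0.3)²/(2·1.0²)) = 0.398942·exp(-0.98000) = 0.149727] × [0.217852] = 0.0326185
  f_C = [(1/(1.2·√(2π)))·exp(−(-1.1−2.6)²/(2·1.2²)) = 0.332452·exp(-4.75347) = 0.0028663] × [0.00600508] = 1.72124e-05
  f_D = [(1/(1.2·√(2π)))·exp(−(-1.1−7.9)²/(2·1.2²)) = 0.332452·exp(-28.12500) = 2.0286e-13] × [1.28211e-12] = 2.6009e-25
Prior × likelihood for each component:
  π_A·f_A = 0.32 × 0.412438 = 0.13198
  π_B·f_B = 0.18 × 0.0326185 = 0.00587132
  π_C·f_C = 0.08 × 1.72124e-05 = 1.37699e-06
  π_D·f_D = 0.42 × 2.6009e-25 = 1.09238e-25
Normaliser: 0.13198 + 0.00587132 + 1.37699e-06 + 1.09238e-25 = 0.137853
So the posterior for Population B is 0.00587132 / 0.137853 ≈ 0.043.

0.043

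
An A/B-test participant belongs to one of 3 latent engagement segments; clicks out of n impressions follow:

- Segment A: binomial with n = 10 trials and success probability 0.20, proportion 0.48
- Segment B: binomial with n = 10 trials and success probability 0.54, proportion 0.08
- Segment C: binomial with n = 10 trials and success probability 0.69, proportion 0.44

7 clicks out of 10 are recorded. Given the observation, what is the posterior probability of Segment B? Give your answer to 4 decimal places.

0.0962

Apply Bayes' rule: the posterior for each component is proportional to its prior times its likelihood at x.
Component likelihoods at x = 7 clicks out of 10:
  p_A = C(10,7)·0.20^7·0.80^3 = 120·1.28e-05·0.512 = 0.000786432
  p_B = C(10,7)·0.54^7·0.46^3 = 120·0.0133893·0.097336 = 0.156391
  p_C = C(10,7)·0.69^7·0.31^3 = 120·0.0744635·0.029791 = 0.266201
Unnormalised posteriors:
  w_A·p_A = 0.48 × 0.000786432 = 0.000377487
  w_B·p_B = 0.08 × 0.156391 = 0.0125113
  w_C·p_C = 0.44 × 0.266201 = 0.117129
Normaliser: 0.000377487 + 0.0125113 + 0.117129 = 0.130017
P(Segment B | the observation) ≈ 0.0962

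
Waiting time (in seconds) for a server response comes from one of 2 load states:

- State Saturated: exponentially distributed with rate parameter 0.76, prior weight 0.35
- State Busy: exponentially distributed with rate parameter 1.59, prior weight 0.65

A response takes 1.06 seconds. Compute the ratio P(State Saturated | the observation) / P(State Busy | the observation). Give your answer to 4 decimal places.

Posterior odds = (w_i f_i(x)) / (w_j f_j(x)); the normalising sum cancels.
Evaluate each component's likelihood at the observed value:
  f_Saturated = 0.76·e^(−0.76·1.06) = 0.76·e^(−0.8056) = 0.339583
  f_Busy = 1.59·e^(−1.59·1.06) = 1.59·e^(−1.6854) = 0.294739
Odds = (0.35/0.65) × (0.339583/0.294739) = 0.538462 × 1.15215 ≈ 0.6204

0.6204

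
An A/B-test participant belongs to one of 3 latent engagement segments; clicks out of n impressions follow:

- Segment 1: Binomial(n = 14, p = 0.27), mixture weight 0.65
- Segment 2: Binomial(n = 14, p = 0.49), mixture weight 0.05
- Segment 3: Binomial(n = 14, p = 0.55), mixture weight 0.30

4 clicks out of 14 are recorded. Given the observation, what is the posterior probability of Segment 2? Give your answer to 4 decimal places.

The responsibility of component k is w_k f_k(x) divided by Σ_j w_j f_j(x).
Component likelihoods at x = 4 clicks out of 14:
  p_1 = 0.228622
  p_2 = 0.0686942
  p_3 = 0.0311896
Prior × likelihood for each component:
  w_1·p_1 = 0.65 × 0.228622 = 0.148604
  w_2·p_2 = 0.05 × 0.0686942 = 0.00343471
  w_3·p_3 = 0.30 × 0.0311896 = 0.00935688
Denominator: 0.148604 + 0.00343471 + 0.00935688 = 0.161396
P(Segment 2 | x) ≈ 0.0213

0.0213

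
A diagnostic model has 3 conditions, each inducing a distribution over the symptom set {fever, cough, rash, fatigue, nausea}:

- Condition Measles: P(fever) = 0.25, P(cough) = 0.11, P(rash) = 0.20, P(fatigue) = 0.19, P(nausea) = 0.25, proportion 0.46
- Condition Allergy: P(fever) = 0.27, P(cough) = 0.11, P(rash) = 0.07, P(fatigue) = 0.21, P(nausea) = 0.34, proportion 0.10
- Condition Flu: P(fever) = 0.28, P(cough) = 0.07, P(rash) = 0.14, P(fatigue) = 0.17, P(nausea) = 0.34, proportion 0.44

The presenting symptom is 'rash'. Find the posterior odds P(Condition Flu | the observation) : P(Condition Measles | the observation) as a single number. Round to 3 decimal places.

Since P(k|x) ∝ P(Z=k) f_k(x), the posterior odds are P(Z=i) f_i(x) / (P(Z=j) f_j(x)).
Evaluate each component's likelihood at the observed value:
  f_Measles = P(rash | comp) = 0.20
  f_Allergy = P(rash | comp) = 0.07
  f_Flu = P(rash | comp) = 0.14
0.0616 / 0.092 ≈ 0.670

0.670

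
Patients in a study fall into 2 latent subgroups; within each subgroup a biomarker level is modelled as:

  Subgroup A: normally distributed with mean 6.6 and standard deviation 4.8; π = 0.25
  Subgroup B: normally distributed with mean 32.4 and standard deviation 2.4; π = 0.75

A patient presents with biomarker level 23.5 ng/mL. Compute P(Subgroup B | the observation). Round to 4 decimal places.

0.7529

Apply Bayes' rule: the posterior for each component is proportional to its prior times its likelihood at x.
Evaluate each component's likelihood at the observed value:
  p_A = (1/(4.8·√(2π)))·exp(−(23.5−6.6)²/(2·4.8²)) = 0.083113·exp(-6.19813) = 0.000168987
  p_B = (1/(2.4·√(2π)))·exp(−(23.5−32.4)²/(2·2.4²)) = 0.166226·exp(-6.87587) = 0.000171612
Unnormalised posteriors:
  P(Z=A)·p_A = 0.25 × 0.000168987 = 4.22468e-05
  P(Z=B)·p_B = 0.75 × 0.000171612 = 0.000128709
Evidence: 4.22468e-05 + 0.000128709 = 0.000170956
P(Subgroup B | data) ≈ 0.7529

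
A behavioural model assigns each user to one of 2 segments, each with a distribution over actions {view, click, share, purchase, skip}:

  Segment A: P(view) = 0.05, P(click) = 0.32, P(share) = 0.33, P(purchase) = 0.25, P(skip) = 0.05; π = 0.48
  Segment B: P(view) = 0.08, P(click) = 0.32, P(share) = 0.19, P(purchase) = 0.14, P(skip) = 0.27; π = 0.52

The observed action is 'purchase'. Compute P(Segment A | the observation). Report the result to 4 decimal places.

0.6224

Posterior ∝ prior × likelihood, so P(k | x) ∝ w_k f_k(x); normalise over all components.
Evaluate each component's likelihood at the observed value:
  L_A = 0.25
  L_B = 0.14
Unnormalised posteriors:
  w_A·L_A = 0.48 × 0.25 = 0.12
  w_B·L_B = 0.52 × 0.14 = 0.0728
Evidence: 0.12 + 0.0728 = 0.1928
So the posterior for Segment A is 0.12 / 0.1928 ≈ 0.6224.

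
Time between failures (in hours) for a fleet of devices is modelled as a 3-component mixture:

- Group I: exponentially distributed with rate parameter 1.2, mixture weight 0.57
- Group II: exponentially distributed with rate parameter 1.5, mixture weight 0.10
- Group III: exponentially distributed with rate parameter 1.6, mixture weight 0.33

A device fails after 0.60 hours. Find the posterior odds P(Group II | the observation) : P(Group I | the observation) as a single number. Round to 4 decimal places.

0.1832

Posterior odds = (w_i f_i(x)) / (w_j f_j(x)); the normalising sum cancels.
Component likelihoods at x = 0.60 hours:
  L_I = 0.584103
  L_II = 0.609854
  L_III = 0.612629
Posterior odds = (w_II·L_II) / (w_I·L_I) = (0.10·0.609854) / (0.57·0.584103) = 0.0609854 / 0.332939 ≈ 0.1832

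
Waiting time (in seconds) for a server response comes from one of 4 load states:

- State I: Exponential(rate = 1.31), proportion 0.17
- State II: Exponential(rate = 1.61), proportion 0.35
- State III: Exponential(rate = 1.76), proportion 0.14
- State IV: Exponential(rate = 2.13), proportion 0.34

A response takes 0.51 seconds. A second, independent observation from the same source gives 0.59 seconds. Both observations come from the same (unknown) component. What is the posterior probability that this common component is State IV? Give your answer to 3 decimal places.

0.341

P(component k | x) = P(Z=k)·f_k(x) / marginal(x), where marginal(x) = Σ_j P(Z=j)·f_j(x).
Since both observations come from the same component, the likelihood for component k is f_k(x₁)·f_k(x₂).
  f_I = [0.671613] × [0.604791] = 0.406185
  f_II = [0.708315] × [0.622715] = 0.441079
  f_III = [0.717282] × [0.623076] = 0.446921
  f_IV = [0.718796] × [0.60618] = 0.43572
Weight by the priors:
  P(Z=I)·f_I = 0.17 × 0.406185 = 0.0690515
  P(Z=II)·f_II = 0.35 × 0.441079 = 0.154378
  P(Z=III)·f_III = 0.14 × 0.446921 = 0.062569
  P(Z=IV)·f_IV = 0.34 × 0.43572 = 0.148145
Denominator: 0.0690515 + 0.154378 + 0.062569 + 0.148145 = 0.434143
P(State IV | x₁,x₂) ≈ 0.341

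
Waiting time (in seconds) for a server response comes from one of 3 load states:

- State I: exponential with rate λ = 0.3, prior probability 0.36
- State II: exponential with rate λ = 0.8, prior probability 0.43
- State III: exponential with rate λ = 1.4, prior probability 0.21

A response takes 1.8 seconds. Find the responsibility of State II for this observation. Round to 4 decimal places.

0.4849

Apply Bayes' rule: the posterior for each component is proportional to its prior times its likelihood at x.
Evaluate each component's likelihood at the observed value:
  p_I = 0.3·e^(−0.3·1.8) = 0.3·e^(−0.5400) = 0.174824
  p_II = 0.8·e^(−0.8·1.8) = 0.8·e^(−1.4400) = 0.189542
  p_III = 1.4·e^(−1.4·1.8) = 1.4·e^(−2.5200) = 0.112643
Multiply by the mixture weights:
  π_I·p_I = 0.36 × 0.174824 = 0.0629368
  π_II·p_II = 0.43 × 0.189542 = 0.0815031
  π_III·p_III = 0.21 × 0.112643 = 0.0236551
Normaliser: 0.0629368 + 0.0815031 + 0.0236551 = 0.168095
So the posterior for State II is 0.0815031 / 0.168095 ≈ 0.4849.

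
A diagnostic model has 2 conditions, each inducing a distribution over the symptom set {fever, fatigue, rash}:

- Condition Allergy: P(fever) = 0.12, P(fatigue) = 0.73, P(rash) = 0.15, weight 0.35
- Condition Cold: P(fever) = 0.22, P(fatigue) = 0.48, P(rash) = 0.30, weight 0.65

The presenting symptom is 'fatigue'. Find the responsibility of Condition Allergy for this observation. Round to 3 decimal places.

Posterior ∝ prior × likelihood, so P(k | x) ∝ P(Z=k) f_k(x); normalise over all components.
Component likelihoods at x = 'fatigue':
  f_Allergy = 0.73
  f_Cold = 0.48
Prior × likelihood for each component:
  P(Z=Allergy)·f_Allergy = 0.35 × 0.73 = 0.2555
  P(Z=Cold)·f_Cold = 0.65 × 0.48 = 0.312
Denominator: 0.2555 + 0.312 = 0.5675
P(Condition Allergy | x) ≈ 0.450

0.450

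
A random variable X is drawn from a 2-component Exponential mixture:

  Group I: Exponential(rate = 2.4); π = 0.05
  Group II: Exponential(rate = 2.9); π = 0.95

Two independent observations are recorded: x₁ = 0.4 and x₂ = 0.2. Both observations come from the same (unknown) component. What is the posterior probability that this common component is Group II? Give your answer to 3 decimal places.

0.954

Apply Bayes' rule: the posterior for each component is proportional to its prior times its likelihood at x.
Since both observations come from the same component, the likelihood for component k is f_k(x₁)·f_k(x₂).
  f_I = [2.4·e^(−2.4·0.4) = 2.4·e^(−0.9600) = 0.918943] × [1.48508] = 1.3647
  f_II = [2.9·e^(−2.9·0.4) = 2.9·e^(−1.1600) = 0.90911] × [1.62371] = 1.47613
Unnormalised posteriors:
  π_I·f_I = 0.05 × 1.3647 = 0.0682352
  π_II·f_II = 0.95 × 1.47613 = 1.40232
Evidence: 0.0682352 + 1.40232 = 1.47056
Responsibility of Group II: 1.40232 / 1.47056 ≈ 0.954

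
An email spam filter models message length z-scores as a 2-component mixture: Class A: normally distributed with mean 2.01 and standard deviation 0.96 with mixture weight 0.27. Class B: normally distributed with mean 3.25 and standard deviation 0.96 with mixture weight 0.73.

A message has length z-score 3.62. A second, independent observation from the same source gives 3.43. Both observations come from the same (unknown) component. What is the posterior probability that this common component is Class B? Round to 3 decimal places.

0.968

The responsibility of component k is P(Z=k) f_k(x) divided by Σ_j P(Z=j) f_j(x).
Since both observations come from the same component, the likelihood for component k is f_k(x₁)·f_k(x₂).
  p_A = [0.101833] × [0.139167] = 0.0141718
  p_B = [0.385818] × [0.408324] = 0.157539
Weight by the priors:
  P(Z=A)·p_A = 0.27 × 0.0141718 = 0.00382637
  P(Z=B)·p_B = 0.73 × 0.157539 = 0.115003
Sum: 0.00382637 + 0.115003 = 0.11883
Responsibility of Class B: 0.115003 / 0.11883 ≈ 0.968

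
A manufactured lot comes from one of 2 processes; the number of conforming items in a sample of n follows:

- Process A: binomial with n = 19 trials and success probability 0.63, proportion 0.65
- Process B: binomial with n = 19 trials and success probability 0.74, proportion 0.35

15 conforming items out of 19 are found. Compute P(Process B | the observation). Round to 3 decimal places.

P(component k | x) = π_k·f_k(x) / marginal(x), where marginal(x) = Σ_j π_j·f_j(x).
Evaluate each component's likelihood at the observed value:
  L_A = C(19,15)·0.63^15·0.37^4 = 3876·0.000977481·0.0187416 = 0.0710066
  L_B = C(19,15)·0.74^15·0.26^4 = 3876·0.0109264·0.00456976 = 0.193532
Unnormalised posteriors:
  π_A·L_A = 0.65 × 0.0710066 = 0.0461543
  π_B·L_B = 0.35 × 0.193532 = 0.0677362
Sum: 0.0461543 + 0.0677362 = 0.113891
Responsibility of Process B: 0.0677362 / 0.113891 ≈ 0.595

0.595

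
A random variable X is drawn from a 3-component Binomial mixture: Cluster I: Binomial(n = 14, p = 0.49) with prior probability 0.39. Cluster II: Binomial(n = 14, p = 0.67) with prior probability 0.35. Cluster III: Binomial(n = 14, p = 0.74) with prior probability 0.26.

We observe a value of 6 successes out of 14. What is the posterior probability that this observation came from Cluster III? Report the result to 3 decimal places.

P(component k | x) = π_k·f_k(x) / marginal(x), where marginal(x) = Σ_j π_j·f_j(x).
Binomial probabilities:
  p_I = 0.190236
  p_II = 0.0382046
  p_III = 0.0102975
Multiply by the mixture weights:
  π_I·p_I = 0.39 × 0.190236 = 0.0741921
  π_II·p_II = 0.35 × 0.0382046 = 0.0133716
  π_III·p_III = 0.26 × 0.0102975 = 0.00267735
Marginal: 0.0741921 + 0.0133716 + 0.00267735 = 0.0902411
So the posterior for Cluster III is 0.00267735 / 0.0902411 ≈ 0.030.

0.030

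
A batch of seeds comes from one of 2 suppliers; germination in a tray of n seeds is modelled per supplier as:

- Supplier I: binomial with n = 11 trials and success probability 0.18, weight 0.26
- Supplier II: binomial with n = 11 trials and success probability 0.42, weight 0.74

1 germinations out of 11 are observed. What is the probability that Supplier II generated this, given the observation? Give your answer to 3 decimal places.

0.172

Apply Bayes' rule: the posterior for each component is proportional to its prior times its likelihood at x.
Binomial probabilities:
  p_I = C(11,1)·0.18^1·0.82^10 = 11·0.18·0.137448 = 0.272147
  p_II = C(11,1)·0.42^1·0.58^10 = 11·0.42·0.00430804 = 0.0199032
Weight by the priors:
  π_I·p_I = 0.26 × 0.272147 = 0.0707582
  π_II·p_II = 0.74 × 0.0199032 = 0.0147283
Sum: 0.0707582 + 0.0147283 = 0.0854866
P(Supplier II | 1 germinations out of 11) = 0.0147283 / 0.0854866 ≈ 0.172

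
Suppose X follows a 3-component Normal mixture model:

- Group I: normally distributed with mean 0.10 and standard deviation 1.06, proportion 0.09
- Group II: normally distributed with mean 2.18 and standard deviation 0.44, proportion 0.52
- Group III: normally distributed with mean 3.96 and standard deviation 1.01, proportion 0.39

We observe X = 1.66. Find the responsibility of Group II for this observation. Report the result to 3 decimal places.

Posterior ∝ prior × likelihood, so P(k | x) ∝ w_k f_k(x); normalise over all components.
Evaluate each component's likelihood at the observed value:
  f_I = (1/(1.06·√(2π)))·exp(−(1.66−0.10)²/(2·1.06²)) = 0.376361·exp(-1.08295) = 0.127434
  f_II = (1/(0.44·√(2π)))·exp(−(1.66−2.18)²/(2·0.44²)) = 0.906687·exp(-0.69835) = 0.450992
  f_III = (1/(1.01·√(2π)))·exp(−(1.66−3.96)²/(2·1.01²)) = 0.394992·exp(-2.59288) = 0.029547
Multiply by the mixture weights:
  w_I·f_I = 0.09 × 0.127434 = 0.0114691
  w_II·f_II = 0.52 × 0.450992 = 0.234516
  w_III·f_III = 0.39 × 0.029547 = 0.0115233
Denominator: 0.0114691 + 0.234516 + 0.0115233 = 0.257508
So the posterior for Group II is 0.234516 / 0.257508 ≈ 0.911.

0.911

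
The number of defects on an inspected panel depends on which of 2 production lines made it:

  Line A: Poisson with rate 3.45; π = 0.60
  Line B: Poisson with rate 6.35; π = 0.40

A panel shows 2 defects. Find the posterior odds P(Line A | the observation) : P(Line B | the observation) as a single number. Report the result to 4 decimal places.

Posterior odds = (π_i f_i(x)) / (π_j f_j(x)); the normalising sum cancels.
Component likelihoods at x = 2 defects:
  p_A = e^(−3.45)·3.45^2/2! = 0.188926
  p_B = e^(−6.35)·6.35^2/2! = 0.0352166
0.113356 / 0.0140866 ≈ 8.0470

8.0470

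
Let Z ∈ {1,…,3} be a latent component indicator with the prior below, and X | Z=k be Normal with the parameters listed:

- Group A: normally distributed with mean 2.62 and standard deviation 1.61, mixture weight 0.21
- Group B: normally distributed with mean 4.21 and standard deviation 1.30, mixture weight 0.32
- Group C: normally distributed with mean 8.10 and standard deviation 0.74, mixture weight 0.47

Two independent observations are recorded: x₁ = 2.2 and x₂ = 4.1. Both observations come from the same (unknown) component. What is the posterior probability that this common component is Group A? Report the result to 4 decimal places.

0.4734

Posterior ∝ prior × likelihood, so P(k | x) ∝ π_k f_k(x); normalise over all components.
Since both observations come from the same component, the likelihood for component k is f_k(x₁)·f_k(x₂).
  f_A = [(1/(1.61·√(2π)))·exp(−(2.2−2.62)²/(2·1.61²)) = 0.247790·exp(-0.03403) = 0.239501] × [0.162401] = 0.0388951
  f_B = [(1/(1.30·√(2π)))·exp(−(2.2−4.21)²/(2·1.30²)) = 0.306879·exp(-1.19530) = 0.0928659] × [0.305782] = 0.0283967
  f_C = [(1/(0.74·√(2π)))·exp(−(2.2−8.10)²/(2·0.74²)) = 0.539111·exp(-31.78415) = 8.47223e-15] × [2.43771e-07] = 2.06528e-21
Multiply by the mixture weights:
  π_A·f_A = 0.21 × 0.0388951 = 0.00816798
  π_B·f_B = 0.32 × 0.0283967 = 0.00908695
  π_C·f_C = 0.47 × 2.06528e-21 = 9.70683e-22
Normaliser: 0.00816798 + 0.00908695 + 9.70683e-22 = 0.0172549
P(Group A | x₁, x₂) ≈ 0.4734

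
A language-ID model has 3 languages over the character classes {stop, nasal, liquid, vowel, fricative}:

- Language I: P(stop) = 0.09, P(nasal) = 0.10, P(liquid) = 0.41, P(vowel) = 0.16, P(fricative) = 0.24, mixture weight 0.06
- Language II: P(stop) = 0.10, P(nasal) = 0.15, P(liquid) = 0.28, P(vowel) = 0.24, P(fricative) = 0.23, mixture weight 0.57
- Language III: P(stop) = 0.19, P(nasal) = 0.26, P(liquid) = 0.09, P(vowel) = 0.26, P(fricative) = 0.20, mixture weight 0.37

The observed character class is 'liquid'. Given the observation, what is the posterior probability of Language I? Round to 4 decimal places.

0.1131

By Bayes' theorem, P(k | x) = π_k f_k(x) / Σ_j π_j f_j(x).
Evaluate each component's likelihood at the observed value:
  f_I = P(liquid | comp) = 0.41
  f_II = P(liquid | comp) = 0.28
  f_III = P(liquid | comp) = 0.09
Prior × likelihood for each component:
  π_I·f_I = 0.06 × 0.41 = 0.0246
  π_II·f_II = 0.57 × 0.28 = 0.1596
  π_III·f_III = 0.37 × 0.09 = 0.0333
Normaliser: 0.0246 + 0.1596 + 0.0333 = 0.2175
Responsibility of Language I: 0.0246 / 0.2175 ≈ 0.1131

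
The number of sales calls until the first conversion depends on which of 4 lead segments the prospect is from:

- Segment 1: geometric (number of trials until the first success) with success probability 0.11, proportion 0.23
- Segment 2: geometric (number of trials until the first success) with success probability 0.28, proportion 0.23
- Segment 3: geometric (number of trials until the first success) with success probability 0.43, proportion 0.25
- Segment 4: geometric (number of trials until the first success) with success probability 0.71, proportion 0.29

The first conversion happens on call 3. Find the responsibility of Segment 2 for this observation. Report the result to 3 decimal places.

By Bayes' theorem, P(k | x) = w_k f_k(x) / Σ_j w_j f_j(x).
Evaluate each component's likelihood at the observed value:
  f_1 = 0.087131
  f_2 = 0.145152
  f_3 = 0.139707
  f_4 = 0.059711
Weight by the priors:
  w_1·f_1 = 0.23 × 0.087131 = 0.0200401
  w_2·f_2 = 0.23 × 0.145152 = 0.033385
  w_3·f_3 = 0.25 × 0.139707 = 0.0349268
  w_4·f_4 = 0.29 × 0.059711 = 0.0173162
Evidence: 0.0200401 + 0.033385 + 0.0349268 + 0.0173162 = 0.105668
So the posterior for Segment 2 is 0.033385 / 0.105668 ≈ 0.316.

0.316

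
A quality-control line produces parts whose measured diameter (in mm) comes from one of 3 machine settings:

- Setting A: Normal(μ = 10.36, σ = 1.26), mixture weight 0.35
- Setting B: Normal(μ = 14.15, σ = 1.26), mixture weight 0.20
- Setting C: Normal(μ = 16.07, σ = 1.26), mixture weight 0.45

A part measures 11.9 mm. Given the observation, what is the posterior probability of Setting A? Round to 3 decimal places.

Apply Bayes' rule: the posterior for each component is proportional to its prior times its likelihood at x.
Normal densities:
  L_A = (1/(1.26·√(2π)))·exp(−(11.9−10.36)²/(2·1.26²)) = 0.316621·exp(-0.74691) = 0.150023
  L_B = (1/(1.26·√(2π)))·exp(−(11.9−14.15)²/(2·1.26²)) = 0.316621·exp(-1.59439) = 0.0642844
  L_C = (1/(1.26·√(2π)))·exp(−(11.9−16.07)²/(2·1.26²)) = 0.316621·exp(-5.47647) = 0.00132476
Multiply by the mixture weights:
  π_A·L_A = 0.35 × 0.150023 = 0.0525082
  π_B·L_B = 0.20 × 0.0642844 = 0.0128569
  π_C·L_C = 0.45 × 0.00132476 = 0.000596142
Evidence: 0.0525082 + 0.0128569 + 0.000596142 = 0.0659612
So the posterior for Setting A is 0.0525082 / 0.0659612 ≈ 0.796.

0.796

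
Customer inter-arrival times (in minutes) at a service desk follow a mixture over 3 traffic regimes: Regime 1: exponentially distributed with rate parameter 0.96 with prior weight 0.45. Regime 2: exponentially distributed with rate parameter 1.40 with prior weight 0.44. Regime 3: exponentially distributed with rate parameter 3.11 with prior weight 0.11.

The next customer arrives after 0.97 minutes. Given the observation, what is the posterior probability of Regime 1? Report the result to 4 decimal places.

Apply Bayes' rule: the posterior for each component is proportional to its prior times its likelihood at x.
Exponential densities:
  f_1 = 0.378317
  f_2 = 0.360044
  f_3 = 0.152273
Prior × likelihood for each component:
  P(Z=1)·f_1 = 0.45 × 0.378317 = 0.170243
  P(Z=2)·f_2 = 0.44 × 0.360044 = 0.15842
  P(Z=3)·f_3 = 0.11 × 0.152273 = 0.0167501
Normaliser: 0.170243 + 0.15842 + 0.0167501 = 0.345412
P(Regime 1 | data) = 0.170243 / 0.345412 ≈ 0.4929

0.4929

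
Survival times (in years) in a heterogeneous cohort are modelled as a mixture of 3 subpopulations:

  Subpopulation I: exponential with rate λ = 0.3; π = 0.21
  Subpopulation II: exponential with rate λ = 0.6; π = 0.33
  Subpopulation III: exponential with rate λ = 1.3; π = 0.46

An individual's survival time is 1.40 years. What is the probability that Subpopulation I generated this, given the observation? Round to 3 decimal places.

0.185

The responsibility of component k is π_k f_k(x) divided by Σ_j π_j f_j(x).
Evaluate each component's likelihood at the observed value:
  f_I = 0.197114
  f_II = 0.259026
  f_III = 0.210633
Unnormalised posteriors:
  π_I·f_I = 0.21 × 0.197114 = 0.0413939
  π_II·f_II = 0.33 × 0.259026 = 0.0854787
  π_III·f_III = 0.46 × 0.210633 = 0.0968914
Evidence: 0.0413939 + 0.0854787 + 0.0968914 = 0.223764
P(Subpopulation I | x) ≈ 0.185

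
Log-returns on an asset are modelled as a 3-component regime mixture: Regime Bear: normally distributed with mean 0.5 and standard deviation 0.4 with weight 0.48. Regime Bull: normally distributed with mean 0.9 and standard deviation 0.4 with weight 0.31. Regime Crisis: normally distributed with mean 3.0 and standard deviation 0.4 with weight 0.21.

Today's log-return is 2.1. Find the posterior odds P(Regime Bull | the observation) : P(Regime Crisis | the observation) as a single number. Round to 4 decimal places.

Only the two components matter; the odds are (P(Z=i) f_i(x)) / (P(Z=j) f_j(x)).
Normal densities:
  p_Bear = 0.000334576
  p_Bull = 0.0110796
  p_Crisis = 0.0793491
Posterior odds = (P(Z=Bull)·p_Bull) / (P(Z=Crisis)·p_Crisis) = (0.31·0.0110796) / (0.21·0.0793491) = 0.00343468 / 0.0166633 ≈ 0.2061

0.2061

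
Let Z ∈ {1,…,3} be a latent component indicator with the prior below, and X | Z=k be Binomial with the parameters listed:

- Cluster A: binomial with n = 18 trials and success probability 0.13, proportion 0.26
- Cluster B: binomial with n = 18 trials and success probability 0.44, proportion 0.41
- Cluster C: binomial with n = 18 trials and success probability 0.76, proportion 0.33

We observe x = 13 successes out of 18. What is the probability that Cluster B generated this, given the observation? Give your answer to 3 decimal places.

The responsibility of component k is π_k f_k(x) divided by Σ_j π_j f_j(x).
Evaluate each component's likelihood at the observed value:
  L_A = 1.29342e-08
  L_B = 0.0109321
  L_C = 0.192536
Prior × likelihood for each component:
  π_A·L_A = 0.26 × 1.29342e-08 = 3.36289e-09
  π_B·L_B = 0.41 × 0.0109321 = 0.00448217
  π_C·L_C = 0.33 × 0.192536 = 0.0635369
Sum: 3.36289e-09 + 0.00448217 + 0.0635369 = 0.0680191
Responsibility of Cluster B: 0.00448217 / 0.0680191 ≈ 0.066

0.066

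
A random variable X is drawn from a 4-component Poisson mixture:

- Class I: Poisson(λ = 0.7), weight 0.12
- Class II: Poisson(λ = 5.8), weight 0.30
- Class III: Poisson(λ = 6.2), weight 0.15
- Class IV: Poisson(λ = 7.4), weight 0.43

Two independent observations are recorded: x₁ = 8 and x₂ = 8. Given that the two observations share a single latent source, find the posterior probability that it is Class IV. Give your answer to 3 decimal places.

Apply Bayes' rule: the posterior for each component is proportional to its prior times its likelihood at x.
Since both observations come from the same component, the likelihood for component k is f_k(x₁)·f_k(x₂).
  L_I = [7.09999e-07] × [7.09999e-07] = 5.04098e-13
  L_II = [0.0961602] × [0.0961602] = 0.00924679
  L_III = [0.109897] × [0.109897] = 0.0120774
  L_IV = [0.136318] × [0.136318] = 0.0185827
Unnormalised posteriors:
  P(Z=I)·L_I = 0.12 × 5.04098e-13 = 6.04918e-14
  P(Z=II)·L_II = 0.30 × 0.00924679 = 0.00277404
  P(Z=III)·L_III = 0.15 × 0.0120774 = 0.00181161
  P(Z=IV)·L_IV = 0.43 × 0.0185827 = 0.00799055
Evidence: 6.04918e-14 + 0.00277404 + 0.00181161 + 0.00799055 = 0.0125762
P(Class IV | x₁, x₂) ≈ 0.635

0.635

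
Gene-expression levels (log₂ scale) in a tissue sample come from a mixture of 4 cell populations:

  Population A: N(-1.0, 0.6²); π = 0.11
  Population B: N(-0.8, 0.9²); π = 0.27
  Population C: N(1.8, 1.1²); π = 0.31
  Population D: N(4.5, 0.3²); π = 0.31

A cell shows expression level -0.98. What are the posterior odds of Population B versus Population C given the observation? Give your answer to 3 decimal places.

25.434

Only the two components matter; the odds are (w_i f_i(x)) / (w_j f_j(x)).
Normal densities:
  f_A = 0.664535
  f_B = 0.434492
  f_C = 0.014879
  f_D = 4.65616e-73
Posterior odds = (w_B·f_B) / (w_C·f_C) = (0.27·0.434492) / (0.31·0.014879) = 0.117313 / 0.0046125 ≈ 25.434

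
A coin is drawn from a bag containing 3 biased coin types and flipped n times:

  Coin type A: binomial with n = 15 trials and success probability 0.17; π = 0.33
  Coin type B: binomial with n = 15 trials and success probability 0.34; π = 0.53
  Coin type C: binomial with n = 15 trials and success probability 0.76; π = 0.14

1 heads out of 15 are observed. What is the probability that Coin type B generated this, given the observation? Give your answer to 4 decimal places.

Posterior ∝ prior × likelihood, so P(k | x) ∝ π_k f_k(x); normalise over all components.
Component likelihoods at x = 1 heads out of 15:
  p_A = C(15,1)·0.17^1·0.83^14 = 15·0.17·0.0736365 = 0.187773
  p_B = C(15,1)·0.34^1·0.66^14 = 15·0.34·0.00297588 = 0.015177
  p_C = C(15,1)·0.76^1·0.24^14 = 15·0.76·2.10357e-09 = 2.39807e-08
Prior × likelihood for each component:
  π_A·p_A = 0.33 × 0.187773 = 0.0619651
  π_B·p_B = 0.53 × 0.015177 = 0.0080438
  π_C·p_C = 0.14 × 2.39807e-08 = 3.3573e-09
Denominator: 0.0619651 + 0.0080438 + 3.3573e-09 = 0.0700089
P(Coin type B | x) ≈ 0.1149

0.1149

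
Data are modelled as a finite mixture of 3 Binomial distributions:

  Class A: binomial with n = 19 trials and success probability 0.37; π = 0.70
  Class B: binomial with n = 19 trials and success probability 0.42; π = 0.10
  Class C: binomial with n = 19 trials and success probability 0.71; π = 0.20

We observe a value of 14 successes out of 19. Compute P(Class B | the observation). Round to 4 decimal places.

By Bayes' theorem, P(k | x) = P(Z=k) f_k(x) / Σ_j P(Z=j) f_j(x).
Component likelihoods at x = 14 successes out of 19:
  p_A = C(19,14)·0.37^14·0.63^5 = 11628·9.01206e-07·0.0992437 = 0.00104
  p_B = C(19,14)·0.42^14·0.58^5 = 11628·5.31484e-06·0.0656357 = 0.00405635
  p_C = C(19,14)·0.71^14·0.29^5 = 11628·0.00827212·0.00205111 = 0.197293
Prior × likelihood for each component:
  P(Z=A)·p_A = 0.70 × 0.00104 = 0.000727998
  P(Z=B)·p_B = 0.10 × 0.00405635 = 0.000405635
  P(Z=C)·p_C = 0.20 × 0.197293 = 0.0394586
Denominator: 0.000727998 + 0.000405635 + 0.0394586 = 0.0405923
P(Class B | the observation) ≈ 0.0100

0.0100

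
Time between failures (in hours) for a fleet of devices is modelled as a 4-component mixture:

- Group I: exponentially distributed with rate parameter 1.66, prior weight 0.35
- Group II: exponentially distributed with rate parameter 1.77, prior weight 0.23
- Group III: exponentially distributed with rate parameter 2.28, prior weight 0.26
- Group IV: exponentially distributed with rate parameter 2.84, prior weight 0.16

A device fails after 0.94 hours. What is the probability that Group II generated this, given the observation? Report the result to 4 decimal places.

Apply Bayes' rule: the posterior for each component is proportional to its prior times its likelihood at x.
Exponential densities:
  L_I = 1.66·e^(−1.66·0.94) = 1.66·e^(−1.5604) = 0.348686
  L_II = 1.77·e^(−1.77·0.94) = 1.77·e^(−1.6638) = 0.33527
  L_III = 2.28·e^(−2.28·0.94) = 2.28·e^(−2.1432) = 0.267396
  L_IV = 2.84·e^(−2.84·0.94) = 2.84·e^(−2.6696) = 0.196755
Prior × likelihood for each component:
  P(Z=I)·L_I = 0.35 × 0.348686 = 0.12204
  P(Z=II)·L_II = 0.23 × 0.33527 = 0.077112
  P(Z=III)·L_III = 0.26 × 0.267396 = 0.069523
  P(Z=IV)·L_IV = 0.16 × 0.196755 = 0.0314808
Marginal: 0.12204 + 0.077112 + 0.069523 + 0.0314808 = 0.300156
Responsibility of Group II: 0.077112 / 0.300156 ≈ 0.2569

0.2569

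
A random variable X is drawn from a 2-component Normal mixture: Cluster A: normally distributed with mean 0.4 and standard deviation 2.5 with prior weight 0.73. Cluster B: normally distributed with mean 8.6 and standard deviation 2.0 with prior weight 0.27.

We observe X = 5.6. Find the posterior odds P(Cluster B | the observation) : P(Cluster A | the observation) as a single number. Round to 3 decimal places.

Only the two components matter; the odds are (w_i f_i(x)) / (w_j f_j(x)).
Component likelihoods at x = 5.6:
  L_A = (1/(2.5·√(2π)))·exp(−(5.6−0.4)²/(2·2.5²)) = 0.159577·exp(-2.16320) = 0.0183444
  L_B = (1/(2.0·√(2π)))·exp(−(5.6−8.6)²/(2·2.0²)) = 0.199471·exp(-1.12500) = 0.0647588
Odds = (0.27/0.73) × (0.0647588/0.0183444) = 0.369863 × 3.53016 ≈ 1.306

1.306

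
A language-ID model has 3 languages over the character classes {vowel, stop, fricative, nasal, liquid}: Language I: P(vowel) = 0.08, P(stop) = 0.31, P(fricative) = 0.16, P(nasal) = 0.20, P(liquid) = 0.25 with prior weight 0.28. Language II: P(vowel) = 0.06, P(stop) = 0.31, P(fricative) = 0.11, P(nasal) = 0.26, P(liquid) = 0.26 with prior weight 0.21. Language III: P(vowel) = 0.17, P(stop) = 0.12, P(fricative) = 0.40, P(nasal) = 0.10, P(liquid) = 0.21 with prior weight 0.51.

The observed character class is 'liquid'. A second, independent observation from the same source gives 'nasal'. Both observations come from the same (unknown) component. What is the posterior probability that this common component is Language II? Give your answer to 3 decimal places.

The responsibility of component k is π_k f_k(x) divided by Σ_j π_j f_j(x).
Since both observations come from the same component, the likelihood for component k is f_k(x₁)·f_k(x₂).
  f_I = [0.25] × [0.2] = 0.05
  f_II = [0.26] × [0.26] = 0.0676
  f_III = [0.21] × [0.1] = 0.021
Multiply by the mixture weights:
  π_I·f_I = 0.28 × 0.05 = 0.014
  π_II·f_II = 0.21 × 0.0676 = 0.014196
  π_III·f_III = 0.51 × 0.021 = 0.01071
Sum: 0.014 + 0.014196 + 0.01071 = 0.038906
Responsibility of Language II: 0.014196 / 0.038906 ≈ 0.365

0.365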